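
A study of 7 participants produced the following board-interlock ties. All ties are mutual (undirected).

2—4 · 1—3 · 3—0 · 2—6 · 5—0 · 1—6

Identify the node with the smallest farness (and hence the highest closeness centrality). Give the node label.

Farness (sum of distances to all others) for each node — 0:16, 1:12, 2:16, 3:13, 4:21, 5:21, 6:13.
The smallest farness is 12, for 1, so 1 has the highest closeness.

1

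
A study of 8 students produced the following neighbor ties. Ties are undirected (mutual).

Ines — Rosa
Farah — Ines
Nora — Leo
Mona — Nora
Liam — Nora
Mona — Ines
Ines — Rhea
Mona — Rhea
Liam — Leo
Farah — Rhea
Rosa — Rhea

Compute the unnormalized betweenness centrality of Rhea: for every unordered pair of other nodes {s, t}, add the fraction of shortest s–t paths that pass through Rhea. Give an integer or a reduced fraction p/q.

Pairs whose geodesics pass through Rhea — Farah–Rosa: 1/2; Farah–Mona: 1/2; Farah–Liam: 1/2; Farah–Leo: 1/2; Farah–Nora: 1/2; Rosa–Mona: 1/2; Rosa–Liam: 1/2; Rosa–Leo: 1/2; Rosa–Nora: 1/2.
All other pairs contribute 0.
Summing the contributions gives betweenness(Rhea) = 9/2.

9/2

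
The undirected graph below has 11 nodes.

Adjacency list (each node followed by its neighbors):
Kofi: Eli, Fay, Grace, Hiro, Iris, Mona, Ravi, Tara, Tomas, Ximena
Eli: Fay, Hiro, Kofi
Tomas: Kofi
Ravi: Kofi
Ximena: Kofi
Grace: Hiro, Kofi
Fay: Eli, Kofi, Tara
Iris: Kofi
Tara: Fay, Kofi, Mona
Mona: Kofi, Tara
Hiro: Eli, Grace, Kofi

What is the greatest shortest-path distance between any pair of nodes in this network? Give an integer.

2

Eccentricity of each node (its greatest distance to any other): Eli:2, Fay:2, Grace:2, Hiro:2, Iris:2, Kofi:1, Mona:2, Ravi:2, Tara:2, Tomas:2, Ximena:2.
The maximum eccentricity is 2, realized for instance by the pair Grace–Tomas via Grace – Kofi – Tomas. So the diameter is 2.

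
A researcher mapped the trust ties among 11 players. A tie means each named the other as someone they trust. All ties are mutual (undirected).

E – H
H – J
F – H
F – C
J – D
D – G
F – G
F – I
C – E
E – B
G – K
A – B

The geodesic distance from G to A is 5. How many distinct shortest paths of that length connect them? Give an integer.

The shortest distance is 5. The length-5 paths are: G–F–H–E–B–A; G–F–C–E–B–A.
That gives 2 distinct shortest paths.

2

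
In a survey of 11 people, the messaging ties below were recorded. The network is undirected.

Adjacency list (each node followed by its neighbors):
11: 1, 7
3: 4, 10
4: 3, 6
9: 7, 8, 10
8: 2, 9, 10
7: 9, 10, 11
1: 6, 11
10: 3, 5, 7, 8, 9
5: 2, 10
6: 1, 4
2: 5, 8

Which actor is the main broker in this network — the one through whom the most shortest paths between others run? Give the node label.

10

Unnormalized betweenness of each node: 1:7/2, 2:1/2, 3:21/2, 4:13/2, 5:3, 6:3, 7:23/2, 8:5, 9:5/2, 10:45/2, 11:15/2.
10 has the largest value, 45/2, making it the main broker — the node through which the most shortest paths run.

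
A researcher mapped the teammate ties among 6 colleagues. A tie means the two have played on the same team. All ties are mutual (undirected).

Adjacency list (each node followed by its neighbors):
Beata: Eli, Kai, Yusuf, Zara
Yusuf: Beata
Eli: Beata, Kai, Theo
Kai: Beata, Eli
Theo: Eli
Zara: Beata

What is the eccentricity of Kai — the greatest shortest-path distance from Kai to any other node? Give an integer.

2

Distances from Kai: Beata:1, Eli:1, Theo:2, Yusuf:2, Zara:2.
The largest is 2 (to Theo, Yusuf, and Zara), so the eccentricity of Kai is 2.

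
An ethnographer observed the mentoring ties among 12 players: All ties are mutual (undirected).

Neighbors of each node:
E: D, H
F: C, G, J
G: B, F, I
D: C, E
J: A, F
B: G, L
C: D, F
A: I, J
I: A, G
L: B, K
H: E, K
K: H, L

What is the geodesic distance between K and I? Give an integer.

One shortest route is K – L – B – G – I, which uses 4 edges, and at distance 3 from K we only reach {D, G}, which does not include I. So d(K,I) = 4.

4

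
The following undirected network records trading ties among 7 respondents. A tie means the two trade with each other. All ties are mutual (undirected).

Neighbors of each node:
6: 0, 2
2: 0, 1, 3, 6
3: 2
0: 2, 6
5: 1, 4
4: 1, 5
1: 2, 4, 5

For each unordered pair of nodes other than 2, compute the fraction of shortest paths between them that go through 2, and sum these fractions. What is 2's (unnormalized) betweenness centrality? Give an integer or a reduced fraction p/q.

11

Pairs whose geodesics pass through 2 — 6–3: 1; 6–5: 1; 6–4: 1; 6–1: 1; 3–0: 1; 3–5: 1; 3–4: 1; 3–1: 1; 0–5: 1; 0–4: 1; 0–1: 1.
All other pairs contribute 0.
Summing the contributions gives betweenness(2) = 11.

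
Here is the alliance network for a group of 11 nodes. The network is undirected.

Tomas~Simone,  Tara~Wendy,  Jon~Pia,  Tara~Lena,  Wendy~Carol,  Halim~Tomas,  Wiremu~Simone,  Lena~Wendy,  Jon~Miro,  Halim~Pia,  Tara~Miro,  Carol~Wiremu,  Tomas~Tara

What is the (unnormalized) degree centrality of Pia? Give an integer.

Pia is directly tied to Halim and Jon. That is 2 neighbors, so the degree of Pia is 2.

2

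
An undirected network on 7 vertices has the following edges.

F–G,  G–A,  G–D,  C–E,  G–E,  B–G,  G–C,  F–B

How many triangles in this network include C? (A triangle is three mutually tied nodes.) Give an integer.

1

C's neighbors: E and G.
Neighbor pairs that are themselves tied: C–E–G. Each forms one triangle with C, for 1 in total.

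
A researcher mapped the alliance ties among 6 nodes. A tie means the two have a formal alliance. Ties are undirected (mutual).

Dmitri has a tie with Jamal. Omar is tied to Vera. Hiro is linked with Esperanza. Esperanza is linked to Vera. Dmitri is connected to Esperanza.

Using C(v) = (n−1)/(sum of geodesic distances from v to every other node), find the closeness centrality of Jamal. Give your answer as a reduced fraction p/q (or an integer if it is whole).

5/13

Distances from Jamal: Dmitri:1, Esperanza:2, Hiro:3, Omar:4, Vera:3. Sum = 13.
n = 6, so closeness = 5/13.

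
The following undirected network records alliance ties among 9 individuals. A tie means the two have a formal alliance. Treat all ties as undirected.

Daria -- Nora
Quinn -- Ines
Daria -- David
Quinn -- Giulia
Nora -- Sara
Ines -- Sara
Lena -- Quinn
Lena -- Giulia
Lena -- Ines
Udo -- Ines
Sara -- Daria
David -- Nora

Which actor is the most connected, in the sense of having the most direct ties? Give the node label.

Degrees — Daria:3, David:2, Giulia:2, Ines:4, Lena:3, Nora:3, Quinn:3, Sara:3, Udo:1.
The maximum is 4, attained only by Ines.

Ines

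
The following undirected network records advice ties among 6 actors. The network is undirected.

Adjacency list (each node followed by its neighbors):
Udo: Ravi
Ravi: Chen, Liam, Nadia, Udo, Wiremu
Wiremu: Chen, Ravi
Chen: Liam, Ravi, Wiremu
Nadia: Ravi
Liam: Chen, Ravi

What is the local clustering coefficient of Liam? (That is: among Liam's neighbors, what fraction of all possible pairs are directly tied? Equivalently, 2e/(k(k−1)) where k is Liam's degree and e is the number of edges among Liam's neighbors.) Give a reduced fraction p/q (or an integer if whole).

1

Liam's neighbors: Chen and Ravi (k = 2).
Possible neighbor pairs: C(2,2) = 1. Edges among them: Chen–Ravi → e = 1.
Clustering(Liam) = 1/1.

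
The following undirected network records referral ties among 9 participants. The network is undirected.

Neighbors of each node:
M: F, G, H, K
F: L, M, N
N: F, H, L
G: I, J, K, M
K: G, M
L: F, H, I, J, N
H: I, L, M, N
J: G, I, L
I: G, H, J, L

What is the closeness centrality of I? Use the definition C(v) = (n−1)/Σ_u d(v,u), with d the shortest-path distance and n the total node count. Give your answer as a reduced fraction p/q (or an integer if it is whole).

Distances from I: F:2, G:1, H:1, J:1, K:2, L:1, M:2, N:2. Sum = 12.
n = 9, so closeness = 8/12 = 2/3.

2/3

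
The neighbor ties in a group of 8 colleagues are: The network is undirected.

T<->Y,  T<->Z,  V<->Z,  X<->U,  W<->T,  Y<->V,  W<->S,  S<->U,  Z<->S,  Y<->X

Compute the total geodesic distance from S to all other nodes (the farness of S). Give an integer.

12

Distances from S: T:2, U:1, V:2, W:1, X:2, Y:3, Z:1.
Sum = 2 + 1 + 2 + 1 + 2 + 3 + 1 = 12.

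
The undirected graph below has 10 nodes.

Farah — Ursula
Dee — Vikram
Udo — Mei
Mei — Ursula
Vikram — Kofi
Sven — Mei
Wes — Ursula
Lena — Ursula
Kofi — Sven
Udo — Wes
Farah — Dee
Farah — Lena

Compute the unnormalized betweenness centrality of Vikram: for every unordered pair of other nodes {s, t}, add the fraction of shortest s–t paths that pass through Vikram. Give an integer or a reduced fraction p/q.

7/2

Pairs whose geodesics pass through Vikram — Farah–Kofi: 1; Lena–Kofi: 1/2; Sven–Dee: 1; Kofi–Dee: 1.
All other pairs contribute 0.
Summing the contributions gives betweenness(Vikram) = 7/2.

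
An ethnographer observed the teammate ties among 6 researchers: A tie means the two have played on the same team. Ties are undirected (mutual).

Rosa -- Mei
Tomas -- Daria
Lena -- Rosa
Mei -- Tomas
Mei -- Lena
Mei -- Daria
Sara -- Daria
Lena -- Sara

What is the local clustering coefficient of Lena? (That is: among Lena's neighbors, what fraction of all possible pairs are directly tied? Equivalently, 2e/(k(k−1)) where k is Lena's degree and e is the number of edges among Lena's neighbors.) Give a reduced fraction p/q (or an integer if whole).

Lena's neighbors: Mei, Rosa, and Sara (k = 3).
Possible neighbor pairs: C(3,2) = 3. Edges among them: Mei–Rosa → e = 1.
Clustering(Lena) = 1/3.

1/3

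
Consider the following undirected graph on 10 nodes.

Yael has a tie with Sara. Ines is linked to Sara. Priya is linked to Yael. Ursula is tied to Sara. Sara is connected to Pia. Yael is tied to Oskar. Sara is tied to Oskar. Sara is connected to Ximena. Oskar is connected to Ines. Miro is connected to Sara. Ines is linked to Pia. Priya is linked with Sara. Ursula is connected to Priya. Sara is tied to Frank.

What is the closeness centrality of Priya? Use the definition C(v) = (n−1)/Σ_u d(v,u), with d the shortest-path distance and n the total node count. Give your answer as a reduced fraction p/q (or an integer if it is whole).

3/5

Distances from Priya: Frank:2, Ines:2, Miro:2, Oskar:2, Pia:2, Sara:1, Ursula:1, Ximena:2, Yael:1. Sum = 15.
n = 10, so closeness = 9/15 = 3/5.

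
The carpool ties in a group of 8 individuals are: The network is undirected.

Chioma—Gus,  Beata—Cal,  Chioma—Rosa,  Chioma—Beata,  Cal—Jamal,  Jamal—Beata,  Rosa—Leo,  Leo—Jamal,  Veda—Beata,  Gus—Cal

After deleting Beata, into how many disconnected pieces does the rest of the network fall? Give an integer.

Without Beata, the remaining ties split the others into: {Cal, Chioma, Gus, Jamal, Leo, Rosa}; {Veda}.
That's 2 separate components.

2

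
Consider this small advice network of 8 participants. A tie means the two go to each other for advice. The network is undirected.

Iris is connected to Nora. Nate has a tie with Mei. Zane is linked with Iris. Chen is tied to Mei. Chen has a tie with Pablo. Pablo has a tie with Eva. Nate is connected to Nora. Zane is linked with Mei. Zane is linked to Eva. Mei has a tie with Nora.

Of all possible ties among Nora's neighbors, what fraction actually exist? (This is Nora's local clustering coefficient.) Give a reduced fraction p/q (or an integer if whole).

Nora's neighbors: Iris, Mei, and Nate (k = 3).
Possible neighbor pairs: C(3,2) = 3. Edges among them: Mei–Nate → e = 1.
Clustering(Nora) = 1/3.

1/3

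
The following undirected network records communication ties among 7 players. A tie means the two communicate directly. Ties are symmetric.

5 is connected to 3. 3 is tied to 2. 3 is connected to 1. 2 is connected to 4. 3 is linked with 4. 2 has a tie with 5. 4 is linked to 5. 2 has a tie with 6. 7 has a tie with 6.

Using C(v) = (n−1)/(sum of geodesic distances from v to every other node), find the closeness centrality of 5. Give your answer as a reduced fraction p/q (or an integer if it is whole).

Distances from 5: 1:2, 2:1, 3:1, 4:1, 6:2, 7:3. Sum = 10.
n = 7, so closeness = 6/10 = 3/5.

3/5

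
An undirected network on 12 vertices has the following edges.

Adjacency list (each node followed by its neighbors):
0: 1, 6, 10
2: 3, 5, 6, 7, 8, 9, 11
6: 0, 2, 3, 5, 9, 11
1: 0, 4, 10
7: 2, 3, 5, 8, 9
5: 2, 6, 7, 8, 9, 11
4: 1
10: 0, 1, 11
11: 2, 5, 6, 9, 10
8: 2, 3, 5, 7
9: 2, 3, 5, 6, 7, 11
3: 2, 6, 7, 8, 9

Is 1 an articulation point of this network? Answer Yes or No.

Removing 1 leaves {0, 2, 3, 5, 6, 7, 8, 9, 10, and 11} with no path to {4}, so the network splits into 2 components. 1 is a cut vertex.

Yes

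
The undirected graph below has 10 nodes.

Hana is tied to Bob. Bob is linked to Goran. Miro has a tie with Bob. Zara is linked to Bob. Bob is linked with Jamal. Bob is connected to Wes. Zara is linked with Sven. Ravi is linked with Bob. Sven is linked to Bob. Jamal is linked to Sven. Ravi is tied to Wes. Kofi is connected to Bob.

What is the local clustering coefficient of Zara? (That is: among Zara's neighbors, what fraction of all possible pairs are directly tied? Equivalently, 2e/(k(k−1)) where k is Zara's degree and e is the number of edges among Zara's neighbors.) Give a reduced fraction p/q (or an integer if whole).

1

Zara's neighbors: Bob and Sven (k = 2).
Possible neighbor pairs: C(2,2) = 1. Edges among them: Bob–Sven → e = 1.
Clustering(Zara) = 1/1.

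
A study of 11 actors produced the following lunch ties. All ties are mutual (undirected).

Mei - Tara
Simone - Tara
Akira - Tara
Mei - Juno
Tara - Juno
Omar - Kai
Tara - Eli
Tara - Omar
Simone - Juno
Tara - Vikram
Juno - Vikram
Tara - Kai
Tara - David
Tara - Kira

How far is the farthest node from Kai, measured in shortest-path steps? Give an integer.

Distances from Kai: Akira:2, David:2, Eli:2, Juno:2, Kira:2, Mei:2, Omar:1, Simone:2, Tara:1, Vikram:2.
The largest is 2 (to David, Kira, Eli, Akira, Mei, Juno, Vikram, and Simone), so the eccentricity of Kai is 2.

2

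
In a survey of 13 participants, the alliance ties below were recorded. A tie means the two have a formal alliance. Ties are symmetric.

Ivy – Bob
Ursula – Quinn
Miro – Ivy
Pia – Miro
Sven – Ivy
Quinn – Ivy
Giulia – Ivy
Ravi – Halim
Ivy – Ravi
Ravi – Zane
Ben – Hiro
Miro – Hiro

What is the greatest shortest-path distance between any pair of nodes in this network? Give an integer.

Eccentricity of each node (its greatest distance to any other): Ben:5, Bob:4, Giulia:4, Halim:5, Hiro:4, Ivy:3, Miro:3, Pia:4, Quinn:4, Ravi:4, Sven:4, Ursula:5, Zane:5.
The maximum eccentricity is 5, realized for instance by the pair Zane–Ben via Zane – Ravi – Ivy – Miro – Hiro – Ben. So the diameter is 5.

5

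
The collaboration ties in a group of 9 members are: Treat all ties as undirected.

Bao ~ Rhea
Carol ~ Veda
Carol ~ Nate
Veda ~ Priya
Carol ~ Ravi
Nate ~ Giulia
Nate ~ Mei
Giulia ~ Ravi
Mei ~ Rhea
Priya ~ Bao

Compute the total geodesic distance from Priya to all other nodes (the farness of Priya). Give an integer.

19

Distances from Priya: Bao:1, Carol:2, Giulia:4, Mei:3, Nate:3, Ravi:3, Rhea:2, Veda:1.
Sum = 1 + 2 + 4 + 3 + 3 + 3 + 2 + 1 = 19.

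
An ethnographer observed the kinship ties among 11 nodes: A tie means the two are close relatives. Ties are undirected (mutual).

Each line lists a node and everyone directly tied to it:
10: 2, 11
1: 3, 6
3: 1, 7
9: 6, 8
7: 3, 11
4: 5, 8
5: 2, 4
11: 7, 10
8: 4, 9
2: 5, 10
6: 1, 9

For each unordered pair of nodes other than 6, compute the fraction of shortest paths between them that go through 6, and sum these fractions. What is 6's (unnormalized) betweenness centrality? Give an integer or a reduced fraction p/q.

10

Pairs whose geodesics pass through 6 — 5–1: 1; 4–1: 1; 4–3: 1; 8–1: 1; 8–3: 1; 8–7: 1; 9–1: 1; 9–3: 1; 9–7: 1; 9–11: 1.
All other pairs contribute 0.
Summing the contributions gives betweenness(6) = 10.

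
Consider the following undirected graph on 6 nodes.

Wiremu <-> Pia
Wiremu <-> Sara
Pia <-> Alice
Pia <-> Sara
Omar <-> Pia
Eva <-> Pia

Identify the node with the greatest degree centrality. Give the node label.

Degrees — Alice:1, Eva:1, Omar:1, Pia:5, Sara:2, Wiremu:2.
The maximum is 5, attained only by Pia.

Pia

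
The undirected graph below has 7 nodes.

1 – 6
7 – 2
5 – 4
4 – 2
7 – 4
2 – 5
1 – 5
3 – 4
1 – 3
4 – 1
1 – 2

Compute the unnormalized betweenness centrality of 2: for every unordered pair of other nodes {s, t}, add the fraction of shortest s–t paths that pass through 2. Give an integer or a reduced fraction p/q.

Pairs whose geodesics pass through 2 — 7–6: 1/2; 7–1: 1/2; 7–5: 1/2.
All other pairs contribute 0.
Summing the contributions gives betweenness(2) = 3/2.

3/2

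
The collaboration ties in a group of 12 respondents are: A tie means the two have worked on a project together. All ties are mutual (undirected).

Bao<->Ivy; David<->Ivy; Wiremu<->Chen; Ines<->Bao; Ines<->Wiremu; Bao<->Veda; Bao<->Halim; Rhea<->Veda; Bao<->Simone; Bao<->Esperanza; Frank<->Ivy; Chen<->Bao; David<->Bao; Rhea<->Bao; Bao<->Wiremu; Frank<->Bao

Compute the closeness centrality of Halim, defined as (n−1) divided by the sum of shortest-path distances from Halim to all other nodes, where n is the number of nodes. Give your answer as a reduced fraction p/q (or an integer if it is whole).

11/21

Distances from Halim: Bao:1, Chen:2, David:2, Esperanza:2, Frank:2, Ines:2, Ivy:2, Rhea:2, Simone:2, Veda:2, Wiremu:2. Sum = 21.
n = 12, so closeness = 11/21.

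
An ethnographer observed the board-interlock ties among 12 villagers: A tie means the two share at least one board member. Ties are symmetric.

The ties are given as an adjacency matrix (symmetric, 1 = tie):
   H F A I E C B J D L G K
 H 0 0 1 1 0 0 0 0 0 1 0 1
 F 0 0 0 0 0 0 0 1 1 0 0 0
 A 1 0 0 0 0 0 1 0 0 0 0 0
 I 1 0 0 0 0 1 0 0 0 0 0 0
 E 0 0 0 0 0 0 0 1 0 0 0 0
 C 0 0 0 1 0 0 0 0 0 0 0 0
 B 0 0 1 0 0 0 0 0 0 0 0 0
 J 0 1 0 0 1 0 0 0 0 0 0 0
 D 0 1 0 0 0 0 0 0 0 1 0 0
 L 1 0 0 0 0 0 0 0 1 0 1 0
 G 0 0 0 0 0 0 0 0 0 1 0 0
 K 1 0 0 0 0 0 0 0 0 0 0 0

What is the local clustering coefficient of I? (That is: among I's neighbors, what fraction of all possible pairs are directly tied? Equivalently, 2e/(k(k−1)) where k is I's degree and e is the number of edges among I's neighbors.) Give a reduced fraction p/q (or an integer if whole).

0

I's neighbors: C and H (k = 2).
Possible neighbor pairs: C(2,2) = 1. Edges among them: none → e = 0.
Clustering(I) = 0/1.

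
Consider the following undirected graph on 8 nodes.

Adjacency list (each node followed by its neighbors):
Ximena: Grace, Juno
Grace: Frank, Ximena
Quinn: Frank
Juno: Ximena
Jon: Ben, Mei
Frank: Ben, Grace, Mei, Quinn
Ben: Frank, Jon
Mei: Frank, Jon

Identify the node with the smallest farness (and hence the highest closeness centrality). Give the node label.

Farness (sum of distances to all others) for each node — Ben:15, Frank:11, Grace:13, Jon:19, Juno:23, Mei:15, Quinn:17, Ximena:17.
The smallest farness is 11, for Frank, so Frank has the highest closeness.

Frank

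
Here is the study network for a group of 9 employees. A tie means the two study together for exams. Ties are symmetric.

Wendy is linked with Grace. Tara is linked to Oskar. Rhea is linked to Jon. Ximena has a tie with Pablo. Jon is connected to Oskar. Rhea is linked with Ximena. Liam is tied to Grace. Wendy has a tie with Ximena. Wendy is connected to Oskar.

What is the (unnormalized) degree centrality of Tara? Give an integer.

1

Tara is directly tied to Oskar. That is 1 neighbor, so the degree of Tara is 1.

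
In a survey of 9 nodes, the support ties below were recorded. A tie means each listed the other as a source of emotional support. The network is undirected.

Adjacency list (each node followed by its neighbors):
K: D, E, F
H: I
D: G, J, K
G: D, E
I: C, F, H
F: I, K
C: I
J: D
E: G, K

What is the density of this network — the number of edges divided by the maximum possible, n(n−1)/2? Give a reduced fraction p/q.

1/4

There are 9 edges and 9 nodes, so the maximum possible is C(9,2) = 36.
Density = 9/36 = 1/4.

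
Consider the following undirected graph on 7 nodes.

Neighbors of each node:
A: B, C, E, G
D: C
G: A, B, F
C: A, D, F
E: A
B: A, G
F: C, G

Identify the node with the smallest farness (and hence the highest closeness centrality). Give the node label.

A

Farness (sum of distances to all others) for each node — A:8, B:11, C:9, D:14, E:13, F:11, G:10.
The smallest farness is 8, for A, so A has the highest closeness.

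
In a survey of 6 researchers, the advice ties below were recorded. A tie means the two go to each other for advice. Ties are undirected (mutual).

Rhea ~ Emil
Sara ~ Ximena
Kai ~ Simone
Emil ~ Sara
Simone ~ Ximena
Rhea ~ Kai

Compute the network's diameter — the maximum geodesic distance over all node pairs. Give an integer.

3

Eccentricity of each node (its greatest distance to any other): Emil:3, Kai:3, Rhea:3, Sara:3, Simone:3, Ximena:3.
The maximum eccentricity is 3, realized for instance by the pair Kai–Sara via Kai – Simone – Ximena – Sara. So the diameter is 3.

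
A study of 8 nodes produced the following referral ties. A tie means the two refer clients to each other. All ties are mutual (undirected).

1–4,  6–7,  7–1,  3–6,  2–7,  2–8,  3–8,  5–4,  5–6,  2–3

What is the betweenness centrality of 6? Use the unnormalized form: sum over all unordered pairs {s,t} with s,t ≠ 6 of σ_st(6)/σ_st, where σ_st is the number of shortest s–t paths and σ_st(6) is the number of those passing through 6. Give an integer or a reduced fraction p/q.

Pairs whose geodesics pass through 6 — 4–3: 1; 4–8: 1/2; 5–3: 1; 5–8: 1; 5–2: 2/2; 5–7: 1; 3–7: 1/2; 3–1: 1/2.
All other pairs contribute 0.
Summing the contributions gives betweenness(6) = 13/2.

13/2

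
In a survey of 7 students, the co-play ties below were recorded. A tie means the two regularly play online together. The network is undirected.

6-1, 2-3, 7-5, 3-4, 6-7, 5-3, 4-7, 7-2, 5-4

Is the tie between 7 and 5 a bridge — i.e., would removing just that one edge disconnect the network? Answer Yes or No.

Even without that edge, 7 still reaches 5 via 7 – 4 – 5, so the network stays connected. Not a bridge.

No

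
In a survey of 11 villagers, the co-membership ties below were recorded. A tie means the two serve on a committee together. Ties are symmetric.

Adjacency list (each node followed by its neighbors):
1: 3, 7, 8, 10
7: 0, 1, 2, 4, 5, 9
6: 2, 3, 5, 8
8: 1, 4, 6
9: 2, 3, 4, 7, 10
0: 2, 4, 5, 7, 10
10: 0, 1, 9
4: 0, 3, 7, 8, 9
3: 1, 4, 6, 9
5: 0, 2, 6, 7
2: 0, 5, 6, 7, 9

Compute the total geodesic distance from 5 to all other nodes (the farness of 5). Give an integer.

16

Distances from 5: 0:1, 1:2, 2:1, 3:2, 4:2, 6:1, 7:1, 8:2, 9:2, 10:2.
Sum = 1 + 2 + 1 + 2 + 2 + 1 + 1 + 2 + 2 + 2 = 16.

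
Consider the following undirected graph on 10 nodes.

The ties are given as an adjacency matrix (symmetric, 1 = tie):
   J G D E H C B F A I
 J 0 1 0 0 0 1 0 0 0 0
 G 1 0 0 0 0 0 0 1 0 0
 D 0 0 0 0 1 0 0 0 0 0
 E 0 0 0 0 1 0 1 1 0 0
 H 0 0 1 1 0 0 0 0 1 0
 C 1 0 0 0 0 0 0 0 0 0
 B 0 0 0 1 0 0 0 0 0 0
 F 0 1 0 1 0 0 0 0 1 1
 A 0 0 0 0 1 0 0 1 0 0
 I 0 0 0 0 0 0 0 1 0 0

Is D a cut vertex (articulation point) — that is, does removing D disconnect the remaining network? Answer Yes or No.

No

Even without D, every remaining node can still reach every other (the residual graph is connected), so D is not a cut vertex.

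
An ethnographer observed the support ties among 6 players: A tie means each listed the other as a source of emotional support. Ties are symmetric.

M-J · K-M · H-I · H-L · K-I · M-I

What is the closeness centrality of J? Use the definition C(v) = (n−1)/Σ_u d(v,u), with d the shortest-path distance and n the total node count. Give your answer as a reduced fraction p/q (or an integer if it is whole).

Distances from J: H:3, I:2, K:2, L:4, M:1. Sum = 12.
n = 6, so closeness = 5/12.

5/12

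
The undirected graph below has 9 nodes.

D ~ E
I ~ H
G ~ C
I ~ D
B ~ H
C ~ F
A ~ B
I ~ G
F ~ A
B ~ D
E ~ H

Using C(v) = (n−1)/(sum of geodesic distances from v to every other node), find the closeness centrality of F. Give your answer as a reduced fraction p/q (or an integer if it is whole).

Distances from F: A:1, B:2, C:1, D:3, E:4, G:2, H:3, I:3. Sum = 19.
n = 9, so closeness = 8/19.

8/19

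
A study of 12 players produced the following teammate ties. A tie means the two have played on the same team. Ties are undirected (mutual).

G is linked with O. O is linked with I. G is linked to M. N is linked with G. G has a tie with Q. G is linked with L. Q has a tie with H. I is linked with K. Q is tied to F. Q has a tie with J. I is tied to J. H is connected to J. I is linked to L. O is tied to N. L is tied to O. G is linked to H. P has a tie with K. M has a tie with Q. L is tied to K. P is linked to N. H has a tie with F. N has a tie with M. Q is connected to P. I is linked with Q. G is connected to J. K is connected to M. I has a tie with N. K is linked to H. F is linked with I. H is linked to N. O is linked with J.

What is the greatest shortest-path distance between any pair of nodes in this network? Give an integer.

Eccentricity of each node (its greatest distance to any other): F:2, G:2, H:2, I:2, J:2, K:2, L:2, M:2, N:2, O:2, P:2, Q:2.
The maximum eccentricity is 2, realized for instance by the pair H–I via H – J – I. So the diameter is 2.

2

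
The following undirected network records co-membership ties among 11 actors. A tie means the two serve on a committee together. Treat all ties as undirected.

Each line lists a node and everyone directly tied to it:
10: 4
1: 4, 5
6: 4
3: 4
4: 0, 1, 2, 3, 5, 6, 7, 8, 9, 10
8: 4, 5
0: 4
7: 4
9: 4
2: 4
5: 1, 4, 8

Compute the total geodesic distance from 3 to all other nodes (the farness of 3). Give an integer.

Distances from 3: 0:2, 1:2, 2:2, 4:1, 5:2, 6:2, 7:2, 8:2, 9:2, 10:2.
Sum = 2 + 2 + 2 + 1 + 2 + 2 + 2 + 2 + 2 + 2 = 19.

19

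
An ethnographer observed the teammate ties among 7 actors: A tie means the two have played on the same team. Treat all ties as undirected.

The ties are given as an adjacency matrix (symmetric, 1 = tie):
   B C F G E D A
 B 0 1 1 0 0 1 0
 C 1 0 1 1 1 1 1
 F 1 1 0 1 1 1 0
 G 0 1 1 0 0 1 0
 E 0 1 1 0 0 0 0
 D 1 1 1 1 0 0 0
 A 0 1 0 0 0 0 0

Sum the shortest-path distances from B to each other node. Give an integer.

9

Distances from B: A:2, C:1, D:1, E:2, F:1, G:2.
Sum = 2 + 1 + 1 + 2 + 1 + 2 = 9.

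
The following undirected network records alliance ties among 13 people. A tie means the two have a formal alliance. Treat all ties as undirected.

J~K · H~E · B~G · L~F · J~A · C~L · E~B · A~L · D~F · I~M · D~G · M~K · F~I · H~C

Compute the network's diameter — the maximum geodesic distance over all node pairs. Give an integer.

Eccentricity of each node (its greatest distance to any other): A:5, B:6, C:4, D:4, E:6, F:4, G:5, H:5, I:5, J:6, K:6, L:4, M:6.
The maximum eccentricity is 6, realized for instance by the pair B–J via B – G – D – F – L – A – J. So the diameter is 6.

6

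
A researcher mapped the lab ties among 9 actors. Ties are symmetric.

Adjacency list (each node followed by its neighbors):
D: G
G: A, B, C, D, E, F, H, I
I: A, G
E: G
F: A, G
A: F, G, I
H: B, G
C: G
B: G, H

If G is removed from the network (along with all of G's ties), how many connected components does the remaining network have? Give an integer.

Without G, the remaining ties split the others into: {A, F, I}; {B, H}; {D}; {C}; {E}.
That's 5 separate components.

5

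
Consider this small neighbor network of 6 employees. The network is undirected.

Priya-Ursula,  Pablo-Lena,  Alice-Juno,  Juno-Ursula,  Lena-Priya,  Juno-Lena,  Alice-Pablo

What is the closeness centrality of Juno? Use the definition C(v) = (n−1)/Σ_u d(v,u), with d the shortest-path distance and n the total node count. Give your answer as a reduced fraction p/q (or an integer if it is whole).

5/7

Distances from Juno: Alice:1, Lena:1, Pablo:2, Priya:2, Ursula:1. Sum = 7.
n = 6, so closeness = 5/7.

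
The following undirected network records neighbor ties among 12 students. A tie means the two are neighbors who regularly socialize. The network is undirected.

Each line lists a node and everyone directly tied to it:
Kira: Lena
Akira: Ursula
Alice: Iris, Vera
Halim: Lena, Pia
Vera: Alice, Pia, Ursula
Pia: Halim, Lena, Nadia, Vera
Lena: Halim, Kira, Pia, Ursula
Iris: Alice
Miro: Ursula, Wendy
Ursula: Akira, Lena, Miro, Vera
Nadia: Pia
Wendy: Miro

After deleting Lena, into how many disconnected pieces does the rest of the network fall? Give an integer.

Without Lena, the remaining ties split the others into: {Akira, Alice, Halim, Iris, Miro, Nadia, Pia, Ursula, Vera, Wendy}; {Kira}.
That's 2 separate components.

2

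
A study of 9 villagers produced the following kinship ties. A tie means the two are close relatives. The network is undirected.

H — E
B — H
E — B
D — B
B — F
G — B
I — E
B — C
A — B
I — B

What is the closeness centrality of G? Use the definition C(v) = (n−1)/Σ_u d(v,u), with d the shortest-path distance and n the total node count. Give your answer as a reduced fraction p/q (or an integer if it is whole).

8/15

Distances from G: A:2, B:1, C:2, D:2, E:2, F:2, H:2, I:2. Sum = 15.
n = 9, so closeness = 8/15.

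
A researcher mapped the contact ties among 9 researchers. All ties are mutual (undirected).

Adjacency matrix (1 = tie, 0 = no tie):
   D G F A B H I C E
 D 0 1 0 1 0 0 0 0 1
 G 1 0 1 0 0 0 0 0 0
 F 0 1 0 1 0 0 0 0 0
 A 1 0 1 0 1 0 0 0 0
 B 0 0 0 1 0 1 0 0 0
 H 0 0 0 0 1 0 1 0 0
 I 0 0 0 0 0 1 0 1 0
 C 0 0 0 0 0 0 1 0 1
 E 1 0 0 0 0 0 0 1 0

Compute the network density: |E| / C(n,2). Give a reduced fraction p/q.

5/18

There are 10 edges and 9 nodes, so the maximum possible is C(9,2) = 36.
Density = 10/36 = 5/18.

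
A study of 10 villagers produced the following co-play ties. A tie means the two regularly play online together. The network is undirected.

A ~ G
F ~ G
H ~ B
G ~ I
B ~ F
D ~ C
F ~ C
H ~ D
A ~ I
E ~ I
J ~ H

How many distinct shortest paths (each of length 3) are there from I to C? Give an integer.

The shortest distance is 3, and the only length-3 path is I–G–F–C. So there is exactly 1 shortest path.

1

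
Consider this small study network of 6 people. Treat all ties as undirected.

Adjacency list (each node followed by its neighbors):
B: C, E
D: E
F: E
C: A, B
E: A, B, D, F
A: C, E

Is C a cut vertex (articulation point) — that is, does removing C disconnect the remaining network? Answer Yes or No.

Even without C, every remaining node can still reach every other (the residual graph is connected), so C is not a cut vertex.

No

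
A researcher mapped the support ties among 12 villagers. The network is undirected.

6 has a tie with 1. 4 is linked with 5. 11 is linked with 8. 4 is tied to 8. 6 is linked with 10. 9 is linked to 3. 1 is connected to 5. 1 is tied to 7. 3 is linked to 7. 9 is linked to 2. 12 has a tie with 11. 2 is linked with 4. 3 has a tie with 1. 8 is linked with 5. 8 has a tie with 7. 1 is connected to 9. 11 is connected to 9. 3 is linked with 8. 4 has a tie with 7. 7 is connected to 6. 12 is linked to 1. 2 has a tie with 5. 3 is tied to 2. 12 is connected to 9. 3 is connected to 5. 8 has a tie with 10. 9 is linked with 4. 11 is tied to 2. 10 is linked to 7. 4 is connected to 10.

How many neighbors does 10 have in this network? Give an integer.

4

10 is directly tied to 4, 6, 7, and 8. That is 4 neighbors, so the degree of 10 is 4.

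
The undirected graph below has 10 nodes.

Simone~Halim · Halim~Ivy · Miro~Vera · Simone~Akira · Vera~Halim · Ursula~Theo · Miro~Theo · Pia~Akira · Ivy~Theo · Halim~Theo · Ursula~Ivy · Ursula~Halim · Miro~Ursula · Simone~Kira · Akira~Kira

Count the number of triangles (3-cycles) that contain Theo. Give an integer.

Theo's neighbors: Halim, Ivy, Miro, and Ursula.
Neighbor pairs that are themselves tied: Theo–Halim–Ivy; Theo–Halim–Ursula; Theo–Ivy–Ursula; Theo–Miro–Ursula. Each forms one triangle with Theo, for 4 in total.

4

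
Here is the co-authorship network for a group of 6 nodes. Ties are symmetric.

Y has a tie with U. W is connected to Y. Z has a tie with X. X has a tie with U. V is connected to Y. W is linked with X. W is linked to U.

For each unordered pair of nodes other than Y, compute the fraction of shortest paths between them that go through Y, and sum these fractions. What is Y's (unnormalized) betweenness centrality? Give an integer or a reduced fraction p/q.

Pairs whose geodesics pass through Y — Z–V: 2/2; X–V: 2/2; V–U: 1; V–W: 1.
All other pairs contribute 0.
Summing the contributions gives betweenness(Y) = 4.

4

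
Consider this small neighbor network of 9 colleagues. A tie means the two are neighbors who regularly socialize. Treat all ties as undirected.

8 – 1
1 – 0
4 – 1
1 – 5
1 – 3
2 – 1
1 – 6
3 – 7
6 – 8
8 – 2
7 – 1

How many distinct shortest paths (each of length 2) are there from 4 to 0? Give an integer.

The shortest distance is 2, and the only length-2 path is 4–1–0. So there is exactly 1 shortest path.

1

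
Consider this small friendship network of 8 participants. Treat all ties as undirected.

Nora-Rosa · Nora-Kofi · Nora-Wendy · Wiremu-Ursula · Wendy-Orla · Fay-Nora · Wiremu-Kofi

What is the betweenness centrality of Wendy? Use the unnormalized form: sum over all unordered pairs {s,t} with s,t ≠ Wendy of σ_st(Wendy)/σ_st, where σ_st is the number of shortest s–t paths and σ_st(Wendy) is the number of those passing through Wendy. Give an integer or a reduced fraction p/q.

6

Pairs whose geodesics pass through Wendy — Nora–Orla: 1; Ursula–Orla: 1; Rosa–Orla: 1; Orla–Fay: 1; Orla–Wiremu: 1; Orla–Kofi: 1.
All other pairs contribute 0.
Summing the contributions gives betweenness(Wendy) = 6.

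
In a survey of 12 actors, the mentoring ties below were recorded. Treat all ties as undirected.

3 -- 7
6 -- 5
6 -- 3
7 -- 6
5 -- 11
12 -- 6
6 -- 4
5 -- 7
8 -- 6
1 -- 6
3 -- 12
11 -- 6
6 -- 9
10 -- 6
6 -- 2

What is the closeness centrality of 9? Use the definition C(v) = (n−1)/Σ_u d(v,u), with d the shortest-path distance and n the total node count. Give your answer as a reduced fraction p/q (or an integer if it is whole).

Distances from 9: 1:2, 2:2, 3:2, 4:2, 5:2, 6:1, 7:2, 8:2, 10:2, 11:2, 12:2. Sum = 21.
n = 12, so closeness = 11/21.

11/21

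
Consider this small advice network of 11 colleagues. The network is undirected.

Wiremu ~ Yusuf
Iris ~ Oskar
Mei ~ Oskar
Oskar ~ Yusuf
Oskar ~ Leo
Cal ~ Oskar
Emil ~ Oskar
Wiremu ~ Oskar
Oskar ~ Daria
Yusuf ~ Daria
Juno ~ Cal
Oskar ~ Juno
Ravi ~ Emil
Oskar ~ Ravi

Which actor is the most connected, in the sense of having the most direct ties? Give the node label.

Degrees — Cal:2, Daria:2, Emil:2, Iris:1, Juno:2, Leo:1, Mei:1, Oskar:10, Ravi:2, Wiremu:2, Yusuf:3.
The maximum is 10, attained only by Oskar.

Oskar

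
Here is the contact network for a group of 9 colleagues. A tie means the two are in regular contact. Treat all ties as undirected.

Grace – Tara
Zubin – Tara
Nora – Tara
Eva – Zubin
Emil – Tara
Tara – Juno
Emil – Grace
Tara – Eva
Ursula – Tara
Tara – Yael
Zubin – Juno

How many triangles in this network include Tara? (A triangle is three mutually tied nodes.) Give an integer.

3

Tara's neighbors: Emil, Eva, Grace, Juno, Nora, Ursula, Yael, and Zubin.
Neighbor pairs that are themselves tied: Tara–Emil–Grace; Tara–Eva–Zubin; Tara–Juno–Zubin. Each forms one triangle with Tara, for 3 in total.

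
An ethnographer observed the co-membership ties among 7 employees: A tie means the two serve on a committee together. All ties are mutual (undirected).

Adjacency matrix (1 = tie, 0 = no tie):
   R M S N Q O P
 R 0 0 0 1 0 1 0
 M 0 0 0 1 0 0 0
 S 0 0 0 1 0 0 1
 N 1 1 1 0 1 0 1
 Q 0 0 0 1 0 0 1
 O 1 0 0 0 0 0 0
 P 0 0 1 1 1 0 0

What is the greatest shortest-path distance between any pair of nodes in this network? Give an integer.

3

Eccentricity of each node (its greatest distance to any other): M:3, N:2, O:3, P:3, Q:3, R:2, S:3.
The maximum eccentricity is 3, realized for instance by the pair M–O via M – N – R – O. So the diameter is 3.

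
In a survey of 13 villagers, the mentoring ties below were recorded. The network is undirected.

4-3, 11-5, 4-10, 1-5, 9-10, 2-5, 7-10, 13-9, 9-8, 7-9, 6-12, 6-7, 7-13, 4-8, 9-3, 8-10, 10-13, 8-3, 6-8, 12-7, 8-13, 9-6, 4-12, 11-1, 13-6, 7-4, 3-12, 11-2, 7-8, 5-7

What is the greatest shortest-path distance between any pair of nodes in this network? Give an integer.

4

Eccentricity of each node (its greatest distance to any other): 1:4, 2:4, 3:4, 4:3, 5:3, 6:3, 7:2, 8:3, 9:3, 10:3, 11:4, 12:3, 13:3.
The maximum eccentricity is 4, realized for instance by the pair 1–3 via 1 – 5 – 7 – 12 – 3. So the diameter is 4.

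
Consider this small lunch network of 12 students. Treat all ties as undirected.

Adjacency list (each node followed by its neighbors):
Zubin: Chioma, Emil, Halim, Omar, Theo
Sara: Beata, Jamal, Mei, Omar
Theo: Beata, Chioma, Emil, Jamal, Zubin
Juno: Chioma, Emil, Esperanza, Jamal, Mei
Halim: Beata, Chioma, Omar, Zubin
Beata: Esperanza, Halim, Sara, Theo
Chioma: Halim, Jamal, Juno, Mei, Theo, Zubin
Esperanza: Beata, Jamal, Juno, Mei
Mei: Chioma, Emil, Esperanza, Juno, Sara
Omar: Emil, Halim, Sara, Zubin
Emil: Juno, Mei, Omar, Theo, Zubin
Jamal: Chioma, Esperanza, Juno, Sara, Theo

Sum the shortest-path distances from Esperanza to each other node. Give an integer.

Distances from Esperanza: Beata:1, Chioma:2, Emil:2, Halim:2, Jamal:1, Juno:1, Mei:1, Omar:3, Sara:2, Theo:2, Zubin:3.
Sum = 1 + 2 + 2 + 2 + 1 + 1 + 1 + 3 + 2 + 2 + 3 = 20.

20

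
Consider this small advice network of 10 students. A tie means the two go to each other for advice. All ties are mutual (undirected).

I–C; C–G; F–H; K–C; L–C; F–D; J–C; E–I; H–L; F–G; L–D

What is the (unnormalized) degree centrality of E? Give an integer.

1

E is directly tied to I. That is 1 neighbor, so the degree of E is 1.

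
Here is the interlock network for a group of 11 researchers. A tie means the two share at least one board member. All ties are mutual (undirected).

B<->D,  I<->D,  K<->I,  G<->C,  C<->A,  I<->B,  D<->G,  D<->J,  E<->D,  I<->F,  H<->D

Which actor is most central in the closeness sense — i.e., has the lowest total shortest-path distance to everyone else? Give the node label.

Farness (sum of distances to all others) for each node — A:36, B:21, C:27, D:15, E:24, F:28, G:20, H:24, I:19, J:24, K:28.
The smallest farness is 15, for D, so D has the highest closeness.

D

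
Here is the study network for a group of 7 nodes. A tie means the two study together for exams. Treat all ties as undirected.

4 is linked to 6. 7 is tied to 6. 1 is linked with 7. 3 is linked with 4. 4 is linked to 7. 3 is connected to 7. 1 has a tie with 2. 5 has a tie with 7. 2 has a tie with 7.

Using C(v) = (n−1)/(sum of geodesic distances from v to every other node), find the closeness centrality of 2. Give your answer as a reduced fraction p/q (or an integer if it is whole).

3/5

Distances from 2: 1:1, 3:2, 4:2, 5:2, 6:2, 7:1. Sum = 10.
n = 7, so closeness = 6/10 = 3/5.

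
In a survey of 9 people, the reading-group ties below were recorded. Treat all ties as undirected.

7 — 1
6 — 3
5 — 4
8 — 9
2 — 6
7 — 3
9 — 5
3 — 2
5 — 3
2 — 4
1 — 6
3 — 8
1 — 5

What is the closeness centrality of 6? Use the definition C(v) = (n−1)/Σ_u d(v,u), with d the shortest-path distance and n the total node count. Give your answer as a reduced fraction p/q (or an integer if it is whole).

Distances from 6: 1:1, 2:1, 3:1, 4:2, 5:2, 7:2, 8:2, 9:3. Sum = 14.
n = 9, so closeness = 8/14 = 4/7.

4/7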